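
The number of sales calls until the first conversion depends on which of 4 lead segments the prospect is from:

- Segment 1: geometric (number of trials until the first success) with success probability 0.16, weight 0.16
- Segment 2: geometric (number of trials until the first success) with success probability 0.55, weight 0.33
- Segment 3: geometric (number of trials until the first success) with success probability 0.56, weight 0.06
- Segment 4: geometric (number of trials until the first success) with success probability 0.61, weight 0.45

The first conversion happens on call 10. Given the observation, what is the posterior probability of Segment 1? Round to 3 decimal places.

Posterior ∝ prior × likelihood, so P(k | x) ∝ π_k f_k(x); normalise over all components.
Geometric probabilities:
  f_1 = 0.0333145
  f_2 = 0.000416174
  f_3 = 0.000346148
  f_4 = 0.000127324
Prior × likelihood for each component:
  π_1·f_1 = 0.16 × 0.0333145 = 0.00533032
  π_2·f_2 = 0.33 × 0.000416174 = 0.000137338
  π_3·f_3 = 0.06 × 0.000346148 = 2.07689e-05
  π_4·f_4 = 0.45 × 0.000127324 = 5.72959e-05
Normaliser: 0.00533032 + 0.000137338 + 2.07689e-05 + 5.72959e-05 = 0.00554573
P(Segment 1 | data) = 0.00533032 / 0.00554573 ≈ 0.961

0.961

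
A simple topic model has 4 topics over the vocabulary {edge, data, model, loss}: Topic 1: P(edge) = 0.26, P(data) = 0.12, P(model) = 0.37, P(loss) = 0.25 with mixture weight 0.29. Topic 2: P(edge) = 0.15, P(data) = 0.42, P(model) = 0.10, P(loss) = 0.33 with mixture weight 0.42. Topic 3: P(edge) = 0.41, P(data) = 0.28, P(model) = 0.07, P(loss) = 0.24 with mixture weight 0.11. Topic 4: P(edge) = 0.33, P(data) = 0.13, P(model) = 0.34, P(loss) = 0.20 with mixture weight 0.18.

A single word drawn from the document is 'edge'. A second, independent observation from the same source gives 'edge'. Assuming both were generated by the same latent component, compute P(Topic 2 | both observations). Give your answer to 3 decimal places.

0.141

Apply Bayes' rule: the posterior for each component is proportional to its prior times its likelihood at x.
Since both observations come from the same component, the likelihood for component k is f_k(x₁)·f_k(x₂).
  p_1 = [0.26] × [0.26] = 0.0676
  p_2 = [0.15] × [0.15] = 0.0225
  p_3 = [0.41] × [0.41] = 0.1681
  p_4 = [0.33] × [0.33] = 0.1089
Weight by the priors:
  π_1·p_1 = 0.29 × 0.0676 = 0.019604
  π_2·p_2 = 0.42 × 0.0225 = 0.00945
  π_3·p_3 = 0.11 × 0.1681 = 0.018491
  π_4·p_4 = 0.18 × 0.1089 = 0.019602
Normaliser: 0.019604 + 0.00945 + 0.018491 + 0.019602 = 0.067147
P(Topic 2 | data) ≈ 0.141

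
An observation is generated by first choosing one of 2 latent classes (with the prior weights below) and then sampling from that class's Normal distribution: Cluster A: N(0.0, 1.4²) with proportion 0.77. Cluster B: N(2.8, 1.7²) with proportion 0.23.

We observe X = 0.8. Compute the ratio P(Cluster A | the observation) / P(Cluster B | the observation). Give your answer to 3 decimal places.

The posterior odds equal the prior odds times the likelihood ratio: (w_i/w_j)·(f_i(x)/f_j(x)).
Normal densities:
  p_A = (1/(1.4·√(2π)))·exp(−(0.8−0.0)²/(2·1.4²)) = 0.284959·exp(-0.16327) = 0.242034
  p_B = (1/(1.7·√(2π)))·exp(−(0.8−2.8)²/(2·1.7²)) = 0.234672·exp(-0.69204) = 0.117466
0.186366 / 0.0270171 ≈ 6.898

6.898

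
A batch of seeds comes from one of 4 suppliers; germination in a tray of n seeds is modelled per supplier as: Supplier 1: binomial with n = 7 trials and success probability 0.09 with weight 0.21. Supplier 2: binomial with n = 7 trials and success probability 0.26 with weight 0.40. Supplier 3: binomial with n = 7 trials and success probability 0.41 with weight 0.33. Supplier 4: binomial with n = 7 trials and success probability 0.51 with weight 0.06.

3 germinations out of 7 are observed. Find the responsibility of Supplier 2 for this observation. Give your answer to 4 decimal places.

0.3884

The responsibility of component k is π_k f_k(x) divided by Σ_j π_j f_j(x).
Component likelihoods at x = 3 germinations out of 7:
  L_1 = C(7,3)·0.09^3·0.91^4 = 35·0.000729·0.68575 = 0.0174969
  L_2 = C(7,3)·0.26^3·0.74^4 = 35·0.017576·0.299866 = 0.184465
  L_3 = C(7,3)·0.41^3·0.59^4 = 35·0.068921·0.121174 = 0.292299
  L_4 = C(7,3)·0.51^3·0.49^4 = 35·0.132651·0.057648 = 0.267647
Prior × likelihood for each component:
  π_1·L_1 = 0.21 × 0.0174969 = 0.00367435
  π_2·L_2 = 0.40 × 0.184465 = 0.0737862
  π_3·L_3 = 0.33 × 0.292299 = 0.0964587
  π_4·L_4 = 0.06 × 0.267647 = 0.0160588
Denominator: 0.00367435 + 0.0737862 + 0.0964587 + 0.0160588 = 0.189978
So the posterior for Supplier 2 is 0.0737862 / 0.189978 ≈ 0.3884.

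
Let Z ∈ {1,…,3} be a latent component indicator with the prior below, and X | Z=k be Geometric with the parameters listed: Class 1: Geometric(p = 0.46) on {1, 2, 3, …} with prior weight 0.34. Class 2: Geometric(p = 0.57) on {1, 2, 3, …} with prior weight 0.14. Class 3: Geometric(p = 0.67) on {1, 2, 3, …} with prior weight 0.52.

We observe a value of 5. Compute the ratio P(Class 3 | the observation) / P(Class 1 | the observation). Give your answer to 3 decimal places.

0.311

Only the two components matter; the odds are (π_i f_i(x)) / (π_j f_j(x)).
Geometric probabilities:
  L_1 = 0.0391141
  L_2 = 0.0194872
  L_3 = 0.00794567
Odds = (0.52/0.34) × (0.00794567/0.0391141) = 1.52941 × 0.203141 ≈ 0.311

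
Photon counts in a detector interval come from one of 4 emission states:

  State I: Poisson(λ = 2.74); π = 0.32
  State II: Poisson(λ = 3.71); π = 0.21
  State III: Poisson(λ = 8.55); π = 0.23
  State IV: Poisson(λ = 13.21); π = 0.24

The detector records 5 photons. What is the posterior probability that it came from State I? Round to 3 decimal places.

0.354

P(component k | x) = π_k·f_k(x) / marginal(x), where marginal(x) = Σ_j π_j·f_j(x).
Component likelihoods at x = 5 photons:
  L_I = e^(−2.74)·2.74^5/5! = 0.0831007
  L_II = e^(−3.71)·3.71^5/5! = 0.143369
  L_III = e^(−8.55)·8.55^5/5! = 0.0736939
  L_IV = e^(−13.21)·13.21^5/5! = 0.0061419
Weight by the priors:
  π_I·L_I = 0.32 × 0.0831007 = 0.0265922
  π_II·L_II = 0.21 × 0.143369 = 0.0301075
  π_III·L_III = 0.23 × 0.0736939 = 0.0169496
  π_IV·L_IV = 0.24 × 0.0061419 = 0.00147406
Marginal: 0.0265922 + 0.0301075 + 0.0169496 + 0.00147406 = 0.0751234
Responsibility of State I: 0.0265922 / 0.0751234 ≈ 0.354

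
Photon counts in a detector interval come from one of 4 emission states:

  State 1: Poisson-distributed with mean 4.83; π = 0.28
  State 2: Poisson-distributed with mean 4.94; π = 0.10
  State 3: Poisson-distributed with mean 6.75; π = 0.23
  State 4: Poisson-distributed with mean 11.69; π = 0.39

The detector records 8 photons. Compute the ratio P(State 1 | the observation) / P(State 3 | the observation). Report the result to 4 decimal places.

Posterior odds = (P(Z=i) f_i(x)) / (P(Z=j) f_j(x)); the normalising sum cancels.
Evaluate each component's likelihood at the observed value:
  L_1 = e^(−4.83)·4.83^8/8! = 0.0586697
  L_2 = e^(−4.94)·4.94^8/8! = 0.0629333
  L_3 = e^(−6.75)·6.75^8/8! = 0.125147
  L_4 = e^(−11.69)·11.69^8/8! = 0.0724591
Odds = (0.28/0.23) × (0.0586697/0.125147) = 1.21739 × 0.468805 ≈ 0.5707

0.5707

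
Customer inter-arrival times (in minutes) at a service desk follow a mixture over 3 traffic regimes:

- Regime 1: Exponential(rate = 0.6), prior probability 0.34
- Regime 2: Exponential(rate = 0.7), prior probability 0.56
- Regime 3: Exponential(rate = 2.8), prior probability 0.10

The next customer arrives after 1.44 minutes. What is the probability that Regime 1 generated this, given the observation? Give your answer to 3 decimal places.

By Bayes' theorem, P(k | x) = π_k f_k(x) / Σ_j π_j f_j(x).
Component likelihoods at x = 1.44 minutes:
  L_1 = 0.252884
  L_2 = 0.255464
  L_3 = 0.0496687
Prior × likelihood for each component:
  π_1·L_1 = 0.34 × 0.252884 = 0.0859805
  π_2·L_2 = 0.56 × 0.255464 = 0.14306
  π_3·L_3 = 0.10 × 0.0496687 = 0.00496687
Normaliser: 0.0859805 + 0.14306 + 0.00496687 = 0.234007
Responsibility of Regime 1: 0.0859805 / 0.234007 ≈ 0.367

0.367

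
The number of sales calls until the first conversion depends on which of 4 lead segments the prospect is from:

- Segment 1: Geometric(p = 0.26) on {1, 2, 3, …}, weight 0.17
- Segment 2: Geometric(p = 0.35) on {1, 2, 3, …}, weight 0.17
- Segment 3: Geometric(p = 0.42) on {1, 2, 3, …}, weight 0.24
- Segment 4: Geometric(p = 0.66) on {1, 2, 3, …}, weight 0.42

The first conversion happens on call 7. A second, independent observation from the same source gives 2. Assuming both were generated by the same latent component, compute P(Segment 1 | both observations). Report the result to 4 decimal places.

P(component k | x) = w_k·f_k(x) / marginal(x), where marginal(x) = Σ_j w_j·f_j(x).
Since both observations come from the same component, the likelihood for component k is f_k(x₁)·f_k(x₂).
  f_1 = [0.26·(1−0.26)^6 = 0.26·0.164206 = 0.0426937] × [0.1924] = 0.00821427
  f_2 = [0.35·(1−0.35)^6 = 0.35·0.0754189 = 0.0263966] × [0.2275] = 0.00600523
  f_3 = [0.42·(1−0.42)^6 = 0.42·0.0380687 = 0.0159889] × [0.2436] = 0.00389488
  f_4 = [0.66·(1−0.66)^6 = 0.66·0.0015448 = 0.00101957] × [0.2244] = 0.000228792
Weight by the priors:
  w_1·f_1 = 0.17 × 0.00821427 = 0.00139643
  w_2·f_2 = 0.17 × 0.00600523 = 0.00102089
  w_3·f_3 = 0.24 × 0.00389488 = 0.000934772
  w_4·f_4 = 0.42 × 0.000228792 = 9.60925e-05
Evidence: 0.00139643 + 0.00102089 + 0.000934772 + 9.60925e-05 = 0.00344818
Responsibility of Segment 1: 0.00139643 / 0.00344818 ≈ 0.4050

0.4050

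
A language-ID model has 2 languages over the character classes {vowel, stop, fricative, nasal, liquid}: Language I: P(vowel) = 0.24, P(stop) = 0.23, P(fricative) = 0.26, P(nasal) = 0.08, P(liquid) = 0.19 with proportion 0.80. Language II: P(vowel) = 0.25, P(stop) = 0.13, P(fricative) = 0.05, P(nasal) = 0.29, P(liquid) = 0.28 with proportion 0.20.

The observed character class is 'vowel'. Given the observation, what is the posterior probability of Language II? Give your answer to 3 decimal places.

The responsibility of component k is P(Z=k) f_k(x) divided by Σ_j P(Z=j) f_j(x).
Component likelihoods at x = 'vowel':
  p_I = P(vowel | comp) = 0.24
  p_II = P(vowel | comp) = 0.25
Unnormalised posteriors:
  P(Z=I)·p_I = 0.80 × 0.24 = 0.192
  P(Z=II)·p_II = 0.20 × 0.25 = 0.05
Evidence: 0.192 + 0.05 = 0.242
So the posterior for Language II is 0.05 / 0.242 ≈ 0.207.

0.207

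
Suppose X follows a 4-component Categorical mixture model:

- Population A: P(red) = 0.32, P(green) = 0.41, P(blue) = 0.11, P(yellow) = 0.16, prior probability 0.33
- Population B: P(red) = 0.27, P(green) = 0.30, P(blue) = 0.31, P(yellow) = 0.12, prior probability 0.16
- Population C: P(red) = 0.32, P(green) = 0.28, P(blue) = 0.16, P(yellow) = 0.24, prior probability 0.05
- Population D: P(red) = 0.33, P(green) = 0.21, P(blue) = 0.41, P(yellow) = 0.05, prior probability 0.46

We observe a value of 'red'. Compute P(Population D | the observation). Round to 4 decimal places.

0.4795

By Bayes' theorem, P(k | x) = w_k f_k(x) / Σ_j w_j f_j(x).
Evaluate each component's likelihood at the observed value:
  L_A = P(red | comp) = 0.32
  L_B = P(red | comp) = 0.27
  L_C = P(red | comp) = 0.32
  L_D = P(red | comp) = 0.33
Multiply by the mixture weights:
  w_A·L_A = 0.33 × 0.32 = 0.1056
  w_B·L_B = 0.16 × 0.27 = 0.0432
  w_C·L_C = 0.05 × 0.32 = 0.016
  w_D·L_D = 0.46 × 0.33 = 0.1518
Denominator: 0.1056 + 0.0432 + 0.016 + 0.1518 = 0.3166
So the posterior for Population D is 0.1518 / 0.3166 ≈ 0.4795.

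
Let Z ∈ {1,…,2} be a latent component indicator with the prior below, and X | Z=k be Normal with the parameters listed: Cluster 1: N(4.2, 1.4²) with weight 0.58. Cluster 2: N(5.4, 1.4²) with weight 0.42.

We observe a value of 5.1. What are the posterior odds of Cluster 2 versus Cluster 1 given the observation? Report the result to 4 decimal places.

0.8701

The posterior odds equal the prior odds times the likelihood ratio: (π_i/π_j)·(f_i(x)/f_j(x)).
Normal densities:
  p_1 = 0.231762
  p_2 = 0.278491
Posterior odds = (π_2·p_2) / (π_1·p_1) = (0.42·0.278491) / (0.58·0.231762) = 0.116966 / 0.134422 ≈ 0.8701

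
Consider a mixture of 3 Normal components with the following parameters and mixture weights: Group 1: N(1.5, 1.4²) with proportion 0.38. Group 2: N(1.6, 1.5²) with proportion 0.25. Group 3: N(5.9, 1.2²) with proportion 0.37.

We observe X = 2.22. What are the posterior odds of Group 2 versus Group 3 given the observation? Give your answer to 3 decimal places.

54.686

The posterior odds equal the prior odds times the likelihood ratio: (w_i/w_j)·(f_i(x)/f_j(x)).
Component likelihoods at x = 2.22:
  p_1 = (1/(1.4·√(2π)))·exp(−(2.22−1.5)²/(2·1.4²)) = 0.284959·exp(-0.13224) = 0.24966
  p_2 = (1/(1.5·√(2π)))·exp(−(2.22−1.6)²/(2·1.5²)) = 0.265962·exp(-0.08542) = 0.244186
  p_3 = (1/(1.2·√(2π)))·exp(−(2.22−5.9)²/(2·1.2²)) = 0.332452·exp(-4.70222) = 0.00301703
0.0610465 / 0.0011163 ≈ 54.686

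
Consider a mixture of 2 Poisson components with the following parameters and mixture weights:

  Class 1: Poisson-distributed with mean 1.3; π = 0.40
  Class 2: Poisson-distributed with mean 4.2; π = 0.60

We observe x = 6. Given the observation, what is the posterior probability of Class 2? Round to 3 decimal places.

0.989

Apply Bayes' rule: the posterior for each component is proportional to its prior times its likelihood at x.
Evaluate each component's likelihood at the observed value:
  L_1 = e^(−1.3)·1.3^6/6! = 0.00182703
  L_2 = e^(−4.2)·4.2^6/6! = 0.114321
Prior × likelihood for each component:
  π_1·L_1 = 0.40 × 0.00182703 = 0.000730811
  π_2·L_2 = 0.60 × 0.114321 = 0.0685927
Normaliser: 0.000730811 + 0.0685927 = 0.0693235
So the posterior for Class 2 is 0.0685927 / 0.0693235 ≈ 0.989.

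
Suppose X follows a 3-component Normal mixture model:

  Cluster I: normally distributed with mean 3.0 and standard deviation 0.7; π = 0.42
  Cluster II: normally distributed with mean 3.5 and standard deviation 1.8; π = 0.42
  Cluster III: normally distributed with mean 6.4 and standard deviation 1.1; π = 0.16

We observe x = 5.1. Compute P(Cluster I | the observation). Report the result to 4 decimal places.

P(component k | x) = π_k·f_k(x) / marginal(x), where marginal(x) = Σ_j π_j·f_j(x).
Evaluate each component's likelihood at the observed value:
  f_I = (1/(0.7·√(2π)))·exp(−(5.1−3.0)²/(2·0.7²)) = 0.569918·exp(-4.50000) = 0.00633121
  f_II = (1/(1.8·√(2π)))·exp(−(5.1−3.5)²/(2·1.8²)) = 0.221635·exp(-0.39506) = 0.149302
  f_III = (1/(1.1·√(2π)))·exp(−(5.1−6.4)²/(2·1.1²)) = 0.362675·exp(-0.69835) = 0.180397
Prior × likelihood for each component:
  π_I·f_I = 0.42 × 0.00633121 = 0.00265911
  π_II·f_II = 0.42 × 0.149302 = 0.0627067
  π_III·f_III = 0.16 × 0.180397 = 0.0288635
Evidence: 0.00265911 + 0.0627067 + 0.0288635 = 0.0942293
P(Cluster I | 5.1) ≈ 0.0282

0.0282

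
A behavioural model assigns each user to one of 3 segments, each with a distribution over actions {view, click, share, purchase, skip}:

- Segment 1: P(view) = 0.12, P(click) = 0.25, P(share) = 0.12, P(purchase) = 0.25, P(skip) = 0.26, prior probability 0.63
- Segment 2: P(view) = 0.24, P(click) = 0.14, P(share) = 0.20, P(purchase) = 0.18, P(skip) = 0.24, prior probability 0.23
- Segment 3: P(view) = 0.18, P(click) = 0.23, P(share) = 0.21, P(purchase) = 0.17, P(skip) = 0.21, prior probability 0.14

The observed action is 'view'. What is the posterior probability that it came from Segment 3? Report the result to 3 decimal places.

0.162

Posterior ∝ prior × likelihood, so P(k | x) ∝ P(Z=k) f_k(x); normalise over all components.
Evaluate each component's likelihood at the observed value:
  f_1 = 0.12
  f_2 = 0.24
  f_3 = 0.18
Weight by the priors:
  P(Z=1)·f_1 = 0.63 × 0.12 = 0.0756
  P(Z=2)·f_2 = 0.23 × 0.24 = 0.0552
  P(Z=3)·f_3 = 0.14 × 0.18 = 0.0252
Normaliser: 0.0756 + 0.0552 + 0.0252 = 0.156
P(Segment 3 | 'view') = 0.0252 / 0.156 ≈ 0.162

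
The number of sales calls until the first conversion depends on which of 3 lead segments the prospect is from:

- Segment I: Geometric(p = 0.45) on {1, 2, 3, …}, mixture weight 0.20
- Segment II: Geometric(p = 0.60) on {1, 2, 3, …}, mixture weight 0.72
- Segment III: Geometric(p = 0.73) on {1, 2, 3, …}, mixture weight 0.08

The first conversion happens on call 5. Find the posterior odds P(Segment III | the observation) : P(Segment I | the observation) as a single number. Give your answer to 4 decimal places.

0.0377

Only the two components matter; the odds are (P(Z=i) f_i(x)) / (P(Z=j) f_j(x)).
Geometric probabilities:
  p_I = 0.0411778
  p_II = 0.01536
  p_III = 0.00387952
0.000310362 / 0.00823556 ≈ 0.0377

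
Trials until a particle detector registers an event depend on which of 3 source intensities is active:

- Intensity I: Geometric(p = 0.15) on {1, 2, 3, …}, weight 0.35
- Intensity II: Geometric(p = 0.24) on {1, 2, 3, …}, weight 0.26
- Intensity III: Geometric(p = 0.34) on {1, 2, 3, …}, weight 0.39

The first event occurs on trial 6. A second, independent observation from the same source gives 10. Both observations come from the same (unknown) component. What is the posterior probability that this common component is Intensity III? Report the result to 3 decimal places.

Posterior ∝ prior × likelihood, so P(k | x) ∝ π_k f_k(x); normalise over all components.
Since both observations come from the same component, the likelihood for component k is f_k(x₁)·f_k(x₂).
  f_I = [0.0665558] × [0.0347425] = 0.00231232
  f_II = [0.0608526] × [0.0203018] = 0.00123541
  f_III = [0.0425793] × [0.00807931] = 0.000344011
Unnormalised posteriors:
  π_I·f_I = 0.35 × 0.00231232 = 0.000809311
  π_II·f_II = 0.26 × 0.00123541 = 0.000321208
  π_III·f_III = 0.39 × 0.000344011 = 0.000134164
Marginal: 0.000809311 + 0.000321208 + 0.000134164 = 0.00126468
P(Intensity III | data) = 0.000134164 / 0.00126468 ≈ 0.106

0.106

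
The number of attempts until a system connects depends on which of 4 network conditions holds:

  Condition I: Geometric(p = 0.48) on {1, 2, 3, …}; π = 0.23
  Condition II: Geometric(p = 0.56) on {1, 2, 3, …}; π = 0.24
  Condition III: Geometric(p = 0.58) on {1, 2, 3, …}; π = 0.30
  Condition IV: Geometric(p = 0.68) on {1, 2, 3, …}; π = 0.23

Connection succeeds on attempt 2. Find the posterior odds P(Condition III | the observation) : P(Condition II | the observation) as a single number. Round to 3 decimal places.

Posterior odds = (P(Z=i) f_i(x)) / (P(Z=j) f_j(x)); the normalising sum cancels.
Evaluate each component's likelihood at the observed value:
  L_I = 0.2496
  L_II = 0.2464
  L_III = 0.2436
  L_IV = 0.2176
0.07308 / 0.059136 ≈ 1.236

1.236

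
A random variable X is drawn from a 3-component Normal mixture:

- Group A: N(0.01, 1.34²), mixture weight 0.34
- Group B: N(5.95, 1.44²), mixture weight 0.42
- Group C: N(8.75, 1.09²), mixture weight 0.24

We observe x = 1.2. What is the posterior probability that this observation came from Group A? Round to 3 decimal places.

0.993

P(component k | x) = P(Z=k)·f_k(x) / marginal(x), where marginal(x) = Σ_j P(Z=j)·f_j(x).
Component likelihoods at x = 1.2:
  f_A = 0.200702
  f_B = 0.00120172
  f_C = 1.39708e-11
Multiply by the mixture weights:
  P(Z=A)·f_A = 0.34 × 0.200702 = 0.0682387
  P(Z=B)·f_B = 0.42 × 0.00120172 = 0.000504723
  P(Z=C)·f_C = 0.24 × 1.39708e-11 = 3.353e-12
Sum: 0.0682387 + 0.000504723 + 3.353e-12 = 0.0687435
So the posterior for Group A is 0.0682387 / 0.0687435 ≈ 0.993.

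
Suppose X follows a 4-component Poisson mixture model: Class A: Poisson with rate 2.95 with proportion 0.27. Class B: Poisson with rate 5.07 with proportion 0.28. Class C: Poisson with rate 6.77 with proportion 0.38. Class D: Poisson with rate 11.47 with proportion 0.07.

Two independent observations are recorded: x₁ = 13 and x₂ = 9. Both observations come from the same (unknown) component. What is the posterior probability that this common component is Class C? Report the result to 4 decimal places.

0.3705

By Bayes' theorem, P(k | x) = P(Z=k) f_k(x) / Σ_j P(Z=j) f_j(x).
Since both observations come from the same component, the likelihood for component k is f_k(x₁)·f_k(x₂).
  p_A = [e^(−2.95)·2.95^13/13! = 1.07705e-05] × [0.00244043] = 2.62847e-08
  p_B = [e^(−5.07)·5.07^13/13! = 0.00147554] × [0.0383209] = 5.65439e-05
  p_C = [e^(−6.77)·6.77^13/13! = 0.0115664] × [0.0944847] = 0.00109285
  p_D = [e^(−11.47)·11.47^13/13! = 0.099698] × [0.0988439] = 0.00985454
Weight by the priors:
  P(Z=A)·p_A = 0.27 × 2.62847e-08 = 7.09688e-09
  P(Z=B)·p_B = 0.28 × 5.65439e-05 = 1.58323e-05
  P(Z=C)·p_C = 0.38 × 0.00109285 = 0.000415283
  P(Z=D)·p_D = 0.07 × 0.00985454 = 0.000689818
Evidence: 7.09688e-09 + 1.58323e-05 + 0.000415283 + 0.000689818 = 0.00112094
Responsibility of Class C: 0.000415283 / 0.00112094 ≈ 0.3705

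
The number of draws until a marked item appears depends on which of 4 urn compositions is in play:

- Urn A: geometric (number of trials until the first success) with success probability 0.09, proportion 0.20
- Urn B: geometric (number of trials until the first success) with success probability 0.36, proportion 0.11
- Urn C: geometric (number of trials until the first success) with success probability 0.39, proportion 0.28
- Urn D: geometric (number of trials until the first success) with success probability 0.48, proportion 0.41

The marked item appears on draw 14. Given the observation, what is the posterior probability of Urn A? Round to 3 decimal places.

0.940

Posterior ∝ prior × likelihood, so P(k | x) ∝ π_k f_k(x); normalise over all components.
Geometric probabilities:
  f_A = 0.0264107
  f_B = 0.00108803
  f_C = 0.00063147
  f_D = 9.75629e-05
Weight by the priors:
  π_A·f_A = 0.20 × 0.0264107 = 0.00528215
  π_B·f_B = 0.11 × 0.00108803 = 0.000119684
  π_C·f_C = 0.28 × 0.00063147 = 0.000176811
  π_D·f_D = 0.41 × 9.75629e-05 = 4.00008e-05
Marginal: 0.00528215 + 0.000119684 + 0.000176811 + 4.00008e-05 = 0.00561864
P(Urn A | the observation) ≈ 0.940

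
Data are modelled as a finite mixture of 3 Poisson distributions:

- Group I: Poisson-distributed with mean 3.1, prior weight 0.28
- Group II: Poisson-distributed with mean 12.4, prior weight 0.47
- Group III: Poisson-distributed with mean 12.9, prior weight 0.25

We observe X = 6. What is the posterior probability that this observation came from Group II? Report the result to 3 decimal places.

0.333

P(component k | x) = w_k·f_k(x) / marginal(x), where marginal(x) = Σ_j w_j·f_j(x).
Poisson probabilities:
  p_I = e^(−3.1)·3.1^6/6! = 0.0555296
  p_II = e^(−12.4)·12.4^6/6! = 0.0207944
  p_III = e^(−12.9)·12.9^6/6! = 0.0159885
Weight by the priors:
  w_I·p_I = 0.28 × 0.0555296 = 0.0155483
  w_II·p_II = 0.47 × 0.0207944 = 0.00977336
  w_III·p_III = 0.25 × 0.0159885 = 0.00399712
Denominator: 0.0155483 + 0.00977336 + 0.00399712 = 0.0293188
P(Group II | data) ≈ 0.333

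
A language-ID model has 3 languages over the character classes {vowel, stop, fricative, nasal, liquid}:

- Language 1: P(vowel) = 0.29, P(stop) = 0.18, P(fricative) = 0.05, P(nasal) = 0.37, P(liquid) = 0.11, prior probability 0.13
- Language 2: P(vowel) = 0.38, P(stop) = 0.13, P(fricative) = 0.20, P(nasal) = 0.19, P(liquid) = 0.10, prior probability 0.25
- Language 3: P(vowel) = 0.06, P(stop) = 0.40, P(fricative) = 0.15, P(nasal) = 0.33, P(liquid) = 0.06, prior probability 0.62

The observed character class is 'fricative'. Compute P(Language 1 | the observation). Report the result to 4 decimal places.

The responsibility of component k is P(Z=k) f_k(x) divided by Σ_j P(Z=j) f_j(x).
Component likelihoods at x = 'fricative':
  L_1 = 0.05
  L_2 = 0.2
  L_3 = 0.15
Prior × likelihood for each component:
  P(Z=1)·L_1 = 0.13 × 0.05 = 0.0065
  P(Z=2)·L_2 = 0.25 × 0.2 = 0.05
  P(Z=3)·L_3 = 0.62 × 0.15 = 0.093
Denominator: 0.0065 + 0.05 + 0.093 = 0.1495
So the posterior for Language 1 is 0.0065 / 0.1495 ≈ 0.0435.

0.0435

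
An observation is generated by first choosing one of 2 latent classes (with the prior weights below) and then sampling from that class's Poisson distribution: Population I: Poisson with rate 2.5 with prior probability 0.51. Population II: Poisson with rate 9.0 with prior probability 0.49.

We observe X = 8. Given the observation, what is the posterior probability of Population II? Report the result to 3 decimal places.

0.976

Apply Bayes' rule: the posterior for each component is proportional to its prior times its likelihood at x.
Poisson probabilities:
  p_I = 0.00310644
  p_II = 0.131756
Weight by the priors:
  w_I·p_I = 0.51 × 0.00310644 = 0.00158429
  w_II·p_II = 0.49 × 0.131756 = 0.0645603
Denominator: 0.00158429 + 0.0645603 = 0.0661445
P(Population II | the observation) ≈ 0.976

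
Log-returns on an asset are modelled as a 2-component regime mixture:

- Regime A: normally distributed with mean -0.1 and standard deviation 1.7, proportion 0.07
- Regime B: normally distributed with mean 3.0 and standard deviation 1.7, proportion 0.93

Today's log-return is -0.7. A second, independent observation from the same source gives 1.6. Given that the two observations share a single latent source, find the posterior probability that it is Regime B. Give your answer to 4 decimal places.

The responsibility of component k is w_k f_k(x) divided by Σ_j w_j f_j(x).
Since both observations come from the same component, the likelihood for component k is f_k(x₁)·f_k(x₂).
  p_A = [(1/(1.7·√(2π)))·exp(−(-0.7−-0.1)²/(2·1.7²)) = 0.234672·exp(-0.06228) = 0.220502] × [0.142336] = 0.0313852
  p_B = [(1/(1.7·√(2π)))·exp(−(-0.7−3.0)²/(2·1.7²)) = 0.234672·exp(-2.36851) = 0.02197] × [0.167183] = 0.003673
Multiply by the mixture weights:
  w_A·p_A = 0.07 × 0.0313852 = 0.00219697
  w_B·p_B = 0.93 × 0.003673 = 0.00341589
Marginal: 0.00219697 + 0.00341589 = 0.00561286
So the posterior for Regime B is 0.00341589 / 0.00561286 ≈ 0.6086.

0.6086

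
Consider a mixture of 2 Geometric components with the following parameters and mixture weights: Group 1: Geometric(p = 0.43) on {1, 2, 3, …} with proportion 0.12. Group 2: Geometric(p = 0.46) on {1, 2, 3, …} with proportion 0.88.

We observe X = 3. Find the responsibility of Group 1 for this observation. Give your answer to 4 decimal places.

0.1244

P(component k | x) = π_k·f_k(x) / marginal(x), where marginal(x) = Σ_j π_j·f_j(x).
Geometric probabilities:
  p_1 = 0.43·(1−0.43)^2 = 0.43·0.3249 = 0.139707
  p_2 = 0.46·(1−0.46)^2 = 0.46·0.2916 = 0.134136
Multiply by the mixture weights:
  π_1·p_1 = 0.12 × 0.139707 = 0.0167648
  π_2·p_2 = 0.88 × 0.134136 = 0.11804
Denominator: 0.0167648 + 0.11804 = 0.134805
P(Group 1 | x) = 0.0167648 / 0.134805 ≈ 0.1244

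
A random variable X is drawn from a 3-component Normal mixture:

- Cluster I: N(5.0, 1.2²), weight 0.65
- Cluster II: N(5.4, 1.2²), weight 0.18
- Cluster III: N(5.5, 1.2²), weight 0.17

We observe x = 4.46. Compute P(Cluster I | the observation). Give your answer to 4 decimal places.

By Bayes' theorem, P(k | x) = P(Z=k) f_k(x) / Σ_j P(Z=j) f_j(x).
Normal densities:
  p_I = 0.300439
  p_II = 0.244616
  p_III = 0.228364
Unnormalised posteriors:
  P(Z=I)·p_I = 0.65 × 0.300439 = 0.195285
  P(Z=II)·p_II = 0.18 × 0.244616 = 0.0440309
  P(Z=III)·p_III = 0.17 × 0.228364 = 0.0388218
Normaliser: 0.195285 + 0.0440309 + 0.0388218 = 0.278138
P(Cluster I | data) = 0.195285 / 0.278138 ≈ 0.7021

0.7021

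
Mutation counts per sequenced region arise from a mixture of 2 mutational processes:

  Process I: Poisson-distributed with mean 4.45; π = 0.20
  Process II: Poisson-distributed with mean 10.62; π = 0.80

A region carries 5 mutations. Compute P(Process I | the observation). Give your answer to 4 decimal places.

By Bayes' theorem, P(k | x) = π_k f_k(x) / Σ_j π_j f_j(x).
Component likelihoods at x = 5 mutations:
  L_I = 0.169828
  L_II = 0.0274937
Multiply by the mixture weights:
  π_I·L_I = 0.20 × 0.169828 = 0.0339655
  π_II·L_II = 0.80 × 0.0274937 = 0.021995
Denominator: 0.0339655 + 0.021995 = 0.0559605
P(Process I | the observation) = 0.0339655 / 0.0559605 ≈ 0.6070

0.6070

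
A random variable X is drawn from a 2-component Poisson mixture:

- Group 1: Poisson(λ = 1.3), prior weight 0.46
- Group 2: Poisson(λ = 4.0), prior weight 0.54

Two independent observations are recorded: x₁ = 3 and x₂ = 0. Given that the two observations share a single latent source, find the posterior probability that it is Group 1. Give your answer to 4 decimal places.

0.8662

Apply Bayes' rule: the posterior for each component is proportional to its prior times its likelihood at x.
Since both observations come from the same component, the likelihood for component k is f_k(x₁)·f_k(x₂).
  p_1 = [e^(−1.3)·1.3^3/3! = 0.0997921] × [0.272532] = 0.0271965
  p_2 = [e^(−4.0)·4.0^3/3! = 0.195367] × [0.0183156] = 0.00357827
Unnormalised posteriors:
  π_1·p_1 = 0.46 × 0.0271965 = 0.0125104
  π_2·p_2 = 0.54 × 0.00357827 = 0.00193226
Normaliser: 0.0125104 + 0.00193226 = 0.0144427
P(Group 1 | data) ≈ 0.8662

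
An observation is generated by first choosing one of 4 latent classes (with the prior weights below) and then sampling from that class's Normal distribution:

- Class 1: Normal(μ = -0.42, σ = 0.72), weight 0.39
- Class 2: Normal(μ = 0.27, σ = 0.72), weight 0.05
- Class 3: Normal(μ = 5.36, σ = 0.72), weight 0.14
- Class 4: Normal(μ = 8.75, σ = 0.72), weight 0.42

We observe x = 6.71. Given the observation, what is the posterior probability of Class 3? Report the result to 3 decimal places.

By Bayes' theorem, P(k | x) = π_k f_k(x) / Σ_j π_j f_j(x).
Evaluate each component's likelihood at the observed value:
  p_1 = 2.81211e-22
  p_2 = 2.35033e-18
  p_3 = 0.0955365
  p_4 = 0.0100085
Multiply by the mixture weights:
  π_1·p_1 = 0.39 × 2.81211e-22 = 1.09672e-22
  π_2·p_2 = 0.05 × 2.35033e-18 = 1.17516e-19
  π_3·p_3 = 0.14 × 0.0955365 = 0.0133751
  π_4·p_4 = 0.42 × 0.0100085 = 0.00420356
Denominator: 1.09672e-22 + 1.17516e-19 + 0.0133751 + 0.00420356 = 0.0175787
P(Class 3 | x) ≈ 0.761

0.761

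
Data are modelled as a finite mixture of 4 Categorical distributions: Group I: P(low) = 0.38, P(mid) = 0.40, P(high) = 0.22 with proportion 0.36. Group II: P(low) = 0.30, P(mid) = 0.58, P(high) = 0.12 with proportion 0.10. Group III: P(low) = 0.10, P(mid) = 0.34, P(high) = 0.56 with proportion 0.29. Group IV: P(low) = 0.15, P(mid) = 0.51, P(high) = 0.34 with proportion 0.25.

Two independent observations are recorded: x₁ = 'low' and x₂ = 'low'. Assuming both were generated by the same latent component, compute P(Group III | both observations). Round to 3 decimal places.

0.042

By Bayes' theorem, P(k | x) = P(Z=k) f_k(x) / Σ_j P(Z=j) f_j(x).
Since both observations come from the same component, the likelihood for component k is f_k(x₁)·f_k(x₂).
  L_I = [0.38] × [0.38] = 0.1444
  L_II = [0.3] × [0.3] = 0.09
  L_III = [0.1] × [0.1] = 0.01
  L_IV = [0.15] × [0.15] = 0.0225
Unnormalised posteriors:
  P(Z=I)·L_I = 0.36 × 0.1444 = 0.051984
  P(Z=II)·L_II = 0.10 × 0.09 = 0.009
  P(Z=III)·L_III = 0.29 × 0.01 = 0.0029
  P(Z=IV)·L_IV = 0.25 × 0.0225 = 0.005625
Denominator: 0.051984 + 0.009 + 0.0029 + 0.005625 = 0.069509
So the posterior for Group III is 0.0029 / 0.069509 ≈ 0.042.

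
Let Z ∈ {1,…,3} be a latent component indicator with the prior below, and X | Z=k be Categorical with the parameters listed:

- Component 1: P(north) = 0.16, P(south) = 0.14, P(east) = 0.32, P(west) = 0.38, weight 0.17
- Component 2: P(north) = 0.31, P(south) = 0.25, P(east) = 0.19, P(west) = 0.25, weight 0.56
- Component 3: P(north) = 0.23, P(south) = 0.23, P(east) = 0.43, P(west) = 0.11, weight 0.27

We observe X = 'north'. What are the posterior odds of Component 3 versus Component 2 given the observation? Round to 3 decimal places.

0.358

Since P(k|x) ∝ w_k f_k(x), the posterior odds are w_i f_i(x) / (w_j f_j(x)).
Categorical probabilities:
  f_1 = 0.16
  f_2 = 0.31
  f_3 = 0.23
0.0621 / 0.1736 ≈ 0.358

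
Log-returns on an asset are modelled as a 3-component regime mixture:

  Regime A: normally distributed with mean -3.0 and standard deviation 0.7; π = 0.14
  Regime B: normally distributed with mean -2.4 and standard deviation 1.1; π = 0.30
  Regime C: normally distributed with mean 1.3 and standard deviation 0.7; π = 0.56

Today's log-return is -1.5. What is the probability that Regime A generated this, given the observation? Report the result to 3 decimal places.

0.093

Posterior ∝ prior × likelihood, so P(k | x) ∝ π_k f_k(x); normalise over all components.
Component likelihoods at x = -1.5:
  p_A = (1/(0.7·√(2π)))·exp(−(-1.5−-3.0)²/(2·0.7²)) = 0.569918·exp(-2.29592) = 0.057373
  p_B = (1/(1.1·√(2π)))·exp(−(-1.5−-2.4)²/(2·1.1²)) = 0.362675·exp(-0.33471) = 0.25951
  p_C = (1/(0.7·√(2π)))·exp(−(-1.5−1.3)²/(2·0.7²)) = 0.569918·exp(-8.00000) = 0.000191186
Unnormalised posteriors:
  π_A·p_A = 0.14 × 0.057373 = 0.00803222
  π_B·p_B = 0.30 × 0.25951 = 0.077853
  π_C·p_C = 0.56 × 0.000191186 = 0.000107064
Marginal: 0.00803222 + 0.077853 + 0.000107064 = 0.0859923
P(Regime A | the observation) = 0.00803222 / 0.0859923 ≈ 0.093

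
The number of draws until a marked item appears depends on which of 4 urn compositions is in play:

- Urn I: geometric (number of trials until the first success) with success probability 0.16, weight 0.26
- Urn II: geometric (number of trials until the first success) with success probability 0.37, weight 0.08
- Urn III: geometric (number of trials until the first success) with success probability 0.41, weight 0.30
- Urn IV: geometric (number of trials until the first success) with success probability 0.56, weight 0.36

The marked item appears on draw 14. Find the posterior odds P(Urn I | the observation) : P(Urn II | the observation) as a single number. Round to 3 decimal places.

59.157

Only the two components matter; the odds are (P(Z=i) f_i(x)) / (P(Z=j) f_j(x)).
Component likelihoods at x = 14:
  L_I = 0.16·(1−0.16)^13 = 0.16·0.103665 = 0.0165863
  L_II = 0.37·(1−0.37)^13 = 0.37·0.00246279 = 0.000911232
  L_III = 0.41·(1−0.41)^13 = 0.41·0.00104973 = 0.000430388
  L_IV = 0.56·(1−0.56)^13 = 0.56·2.31678e-05 = 1.2974e-05
Odds = (0.26/0.08) × (0.0165863/0.000911232) = 3.25 × 18.2021 ≈ 59.157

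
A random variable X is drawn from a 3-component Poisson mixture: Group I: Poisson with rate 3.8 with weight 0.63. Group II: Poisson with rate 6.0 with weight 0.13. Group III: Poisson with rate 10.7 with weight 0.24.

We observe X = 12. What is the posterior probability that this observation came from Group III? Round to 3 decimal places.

0.936

Apply Bayes' rule: the posterior for each component is proportional to its prior times its likelihood at x.
Component likelihoods at x = 12:
  p_I = e^(−3.8)·3.8^12/12! = 0.000423396
  p_II = e^(−6.0)·6.0^12/12! = 0.0112645
  p_III = e^(−10.7)·10.7^12/12! = 0.106003
Multiply by the mixture weights:
  w_I·p_I = 0.63 × 0.000423396 = 0.00026674
  w_II·p_II = 0.13 × 0.0112645 = 0.00146438
  w_III·p_III = 0.24 × 0.106003 = 0.0254407
Normaliser: 0.00026674 + 0.00146438 + 0.0254407 = 0.0271718
So the posterior for Group III is 0.0254407 / 0.0271718 ≈ 0.936.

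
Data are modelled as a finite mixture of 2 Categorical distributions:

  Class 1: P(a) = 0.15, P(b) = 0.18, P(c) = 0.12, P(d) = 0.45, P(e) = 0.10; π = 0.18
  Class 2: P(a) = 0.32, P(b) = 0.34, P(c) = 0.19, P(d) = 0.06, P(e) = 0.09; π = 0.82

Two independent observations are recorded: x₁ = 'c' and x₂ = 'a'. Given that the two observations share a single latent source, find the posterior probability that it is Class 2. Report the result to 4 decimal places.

0.9390

Posterior ∝ prior × likelihood, so P(k | x) ∝ π_k f_k(x); normalise over all components.
Since both observations come from the same component, the likelihood for component k is f_k(x₁)·f_k(x₂).
  L_1 = [P(c | comp) = 0.12] × [0.15] = 0.018
  L_2 = [P(c | comp) = 0.19] × [0.32] = 0.0608
Unnormalised posteriors:
  π_1·L_1 = 0.18 × 0.018 = 0.00324
  π_2·L_2 = 0.82 × 0.0608 = 0.049856
Normaliser: 0.00324 + 0.049856 = 0.053096
P(Class 2 | x₁,x₂) ≈ 0.9390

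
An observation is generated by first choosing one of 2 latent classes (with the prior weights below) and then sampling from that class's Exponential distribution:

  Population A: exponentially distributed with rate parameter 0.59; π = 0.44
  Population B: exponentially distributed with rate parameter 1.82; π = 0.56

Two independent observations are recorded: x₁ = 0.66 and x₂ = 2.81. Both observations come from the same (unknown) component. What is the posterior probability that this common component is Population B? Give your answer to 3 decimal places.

By Bayes' theorem, P(k | x) = P(Z=k) f_k(x) / Σ_j P(Z=j) f_j(x).
Since both observations come from the same component, the likelihood for component k is f_k(x₁)·f_k(x₂).
  L_A = [0.59·e^(−0.59·0.66) = 0.59·e^(−0.3894) = 0.399703] × [0.112418] = 0.0449338
  L_B = [1.82·e^(−1.82·0.66) = 1.82·e^(−1.2012) = 0.547516] × [0.0109396] = 0.00598962
Prior × likelihood for each component:
  P(Z=A)·L_A = 0.44 × 0.0449338 = 0.0197709
  P(Z=B)·L_B = 0.56 × 0.00598962 = 0.00335419
Evidence: 0.0197709 + 0.00335419 = 0.0231251
So the posterior for Population B is 0.00335419 / 0.0231251 ≈ 0.145.

0.145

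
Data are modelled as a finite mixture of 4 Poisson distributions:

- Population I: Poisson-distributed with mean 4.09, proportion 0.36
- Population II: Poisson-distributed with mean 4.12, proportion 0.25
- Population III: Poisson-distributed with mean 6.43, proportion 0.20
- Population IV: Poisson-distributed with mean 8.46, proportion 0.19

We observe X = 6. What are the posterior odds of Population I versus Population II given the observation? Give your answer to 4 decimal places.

1.4202

Only the two components matter; the odds are (π_i f_i(x)) / (π_j f_j(x)).
Evaluate each component's likelihood at the observed value:
  f_I = e^(−4.09)·4.09^6/6! = 0.108829
  f_II = e^(−4.12)·4.12^6/6! = 0.110346
  f_III = e^(−6.43)·6.43^6/6! = 0.158278
  f_IV = e^(−8.46)·8.46^6/6! = 0.107835
Posterior odds = (π_I·f_I) / (π_II·f_II) = (0.36·0.108829) / (0.25·0.110346) = 0.0391783 / 0.0275866 ≈ 1.4202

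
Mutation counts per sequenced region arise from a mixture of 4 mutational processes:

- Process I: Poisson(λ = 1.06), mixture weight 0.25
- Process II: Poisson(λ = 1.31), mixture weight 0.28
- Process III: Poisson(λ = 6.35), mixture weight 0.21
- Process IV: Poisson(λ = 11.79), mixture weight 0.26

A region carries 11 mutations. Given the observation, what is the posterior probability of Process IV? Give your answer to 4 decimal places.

0.8293

The responsibility of component k is P(Z=k) f_k(x) divided by Σ_j P(Z=j) f_j(x).
Evaluate each component's likelihood at the observed value:
  f_I = e^(−1.06)·1.06^11/11! = 1.64762e-08
  f_II = e^(−1.31)·1.31^11/11! = 1.31796e-07
  f_III = e^(−6.35)·6.35^11/11! = 0.02962
  f_IV = e^(−11.79)·11.79^11/11! = 0.116189
Multiply by the mixture weights:
  P(Z=I)·f_I = 0.25 × 1.64762e-08 = 4.11905e-09
  P(Z=II)·f_II = 0.28 × 1.31796e-07 = 3.69029e-08
  P(Z=III)·f_III = 0.21 × 0.02962 = 0.0062202
  P(Z=IV)·f_IV = 0.26 × 0.116189 = 0.0302091
Denominator: 4.11905e-09 + 3.69029e-08 + 0.0062202 + 0.0302091 = 0.0364293
P(Process IV | x) = 0.0302091 / 0.0364293 ≈ 0.8293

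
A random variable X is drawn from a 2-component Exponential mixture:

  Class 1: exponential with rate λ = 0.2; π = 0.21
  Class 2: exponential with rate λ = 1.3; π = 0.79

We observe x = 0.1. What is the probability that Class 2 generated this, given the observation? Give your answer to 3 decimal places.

P(component k | x) = π_k·f_k(x) / marginal(x), where marginal(x) = Σ_j π_j·f_j(x).
Evaluate each component's likelihood at the observed value:
  f_1 = 0.2·e^(−0.2·0.1) = 0.2·e^(−0.0200) = 0.19604
  f_2 = 1.3·e^(−1.3·0.1) = 1.3·e^(−0.1300) = 1.14152
Prior × likelihood for each component:
  π_1·f_1 = 0.21 × 0.19604 = 0.0411683
  π_2·f_2 = 0.79 × 1.14152 = 0.901804
Evidence: 0.0411683 + 0.901804 = 0.942972
P(Class 2 | the observation) ≈ 0.956

0.956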